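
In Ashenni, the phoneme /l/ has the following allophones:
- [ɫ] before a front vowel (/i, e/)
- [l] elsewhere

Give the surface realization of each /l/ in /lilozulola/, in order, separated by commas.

Occurrence 1 (position 1): before a front vowel (/i, e/) → [ɫ].
Occurrence 2 (position 3): no conditioning environment matches → elsewhere allophone [l].
Occurrence 3 (position 7): no conditioning environment matches → elsewhere allophone [l].
Occurrence 4 (position 9): no conditioning environment matches → elsewhere allophone [l].

[ɫ], [l], [l], [l]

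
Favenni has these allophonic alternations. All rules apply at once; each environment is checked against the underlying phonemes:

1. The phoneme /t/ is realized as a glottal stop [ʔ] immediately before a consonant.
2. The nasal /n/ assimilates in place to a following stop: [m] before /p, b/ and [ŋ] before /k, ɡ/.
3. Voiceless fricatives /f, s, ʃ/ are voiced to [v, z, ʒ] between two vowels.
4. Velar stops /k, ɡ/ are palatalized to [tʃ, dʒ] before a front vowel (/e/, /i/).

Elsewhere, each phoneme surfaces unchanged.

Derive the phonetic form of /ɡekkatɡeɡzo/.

/ɡ/ (word-initial) occurs before a front vowel → [dʒ] by rule 4.
/k/ (between /e/ and /k/): rule 4 targets it, but not before a front vowel → unchanged [k].
/k/ (between /k/ and /a/): rule 4 targets it, but not before a front vowel → unchanged [k].
Rule 1 applies to /t/ (between /a/ and /ɡ/: immediately before a consonant) → [ʔ].
/ɡ/ meets the environment for rule 4 (before a front vowel) → [dʒ].
/ɡ/ — between /e/ and /z/; rule 4 does not apply here → [ɡ].

[dʒekkaʔdʒeɡzo]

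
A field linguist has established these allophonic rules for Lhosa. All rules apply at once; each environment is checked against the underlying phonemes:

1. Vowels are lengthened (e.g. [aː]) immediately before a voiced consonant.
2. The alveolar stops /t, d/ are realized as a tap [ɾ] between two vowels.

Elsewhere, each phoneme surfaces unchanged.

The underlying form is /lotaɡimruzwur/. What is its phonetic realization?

/l/ (word-initial): no rule targets it → [l].
/o/ (between /l/ and /t/) is in the target of rule 1 but the environment (before a voiced consonant) is not met → [o].
/t/ (between /o/ and /a/): between two vowels, so rule 2 applies → [ɾ].
/a/ (between /t/ and /ɡ/) occurs before a voiced consonant → [aː] by rule 1.
/ɡ/ (between /a/ and /i/): no rule targets it → [ɡ].
/i/ — between /ɡ/ and /m/, before a voiced consonant — surfaces as [iː] (rule 1).
/m/ (between /i/ and /r/) is unaffected → [m].
/r/ stays [r].
/u/ (between /r/ and /z/): before a voiced consonant, so rule 1 applies → [uː].
/z/ (between /u/ and /w/): no rule targets it → [z].
/w/ (between /z/ and /u/) is unaffected → [w].
/u/ (between /w/ and /r/) occurs before a voiced consonant → [uː] by rule 1.
/r/ (word-final) is unaffected → [r].

[loɾaːɡiːmruːzwuːr]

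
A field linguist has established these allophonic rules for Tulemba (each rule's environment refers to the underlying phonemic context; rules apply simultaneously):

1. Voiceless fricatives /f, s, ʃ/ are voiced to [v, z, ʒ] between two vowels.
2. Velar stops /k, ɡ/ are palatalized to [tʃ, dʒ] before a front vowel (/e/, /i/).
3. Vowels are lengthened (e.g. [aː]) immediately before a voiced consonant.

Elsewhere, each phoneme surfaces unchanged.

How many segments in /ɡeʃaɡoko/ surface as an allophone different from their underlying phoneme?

Segments that undergo a rule: /ɡ/ → [dʒ] (rule 2); /ʃ/ → [ʒ] (rule 1); /a/ → [aː] (rule 3).
All other segments surface unchanged.

3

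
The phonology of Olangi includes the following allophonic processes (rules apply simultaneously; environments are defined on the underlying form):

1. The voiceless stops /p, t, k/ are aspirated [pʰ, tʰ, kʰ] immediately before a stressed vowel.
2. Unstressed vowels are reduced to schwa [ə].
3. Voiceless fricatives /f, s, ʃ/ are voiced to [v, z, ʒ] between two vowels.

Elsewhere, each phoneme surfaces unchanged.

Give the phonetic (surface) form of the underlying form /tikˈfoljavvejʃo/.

[təkˈfoljəvvəjʃə]

/t/ (word-initial) is in the target of rule 1 but the environment (immediately before a stressed vowel) is not met → [t].
Rule 2 applies to /i/ (between /t/ and /k/: in an unstressed syllable) → [ə].
/k/ (between /i/ and /f/): rule 1 targets it, but not immediately before a stressed vowel → unchanged [k].
/f/ (between /k/ and /o/): rule 3 targets it, but not between two vowels → unchanged [f].
/o/ (between /f/ and /l/): rule 2 targets it, but not in an unstressed syllable → unchanged [o].
/l/ (between /o/ and /j/) is unaffected → [l].
/j/ (between /l/ and /a/) is unaffected → [j].
/a/ (between /j/ and /v/) occurs in an unstressed syllable → [ə] by rule 2.
/v/ — not in any rule's target class → [v].
/v/ stays [v].
/e/ (between /v/ and /j/) occurs in an unstressed syllable → [ə] by rule 2.
/j/ — not in any rule's target class → [j].
/ʃ/ (between /j/ and /o/): rule 3 targets it, but not between two vowels → unchanged [ʃ].
/o/ (word-final) occurs in an unstressed syllable → [ə] by rule 2.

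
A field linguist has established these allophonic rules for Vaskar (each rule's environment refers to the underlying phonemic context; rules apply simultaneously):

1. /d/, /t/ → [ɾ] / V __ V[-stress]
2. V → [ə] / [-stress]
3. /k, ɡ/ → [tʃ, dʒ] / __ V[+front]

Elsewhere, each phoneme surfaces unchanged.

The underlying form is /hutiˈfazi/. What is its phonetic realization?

/u/ (between /h/ and /t/) occurs in an unstressed syllable → [ə] by rule 2.
/t/ meets the environment for rule 1 (between a vowel and a following unstressed vowel) → [ɾ].
/i/ meets the environment for rule 2 (in an unstressed syllable) → [ə].
/a/ (between /f/ and /z/): rule 2 targets it, but not in an unstressed syllable → unchanged [a].
/i/ — word-final, in an unstressed syllable — surfaces as [ə] (rule 2).

[həɾəˈfazə]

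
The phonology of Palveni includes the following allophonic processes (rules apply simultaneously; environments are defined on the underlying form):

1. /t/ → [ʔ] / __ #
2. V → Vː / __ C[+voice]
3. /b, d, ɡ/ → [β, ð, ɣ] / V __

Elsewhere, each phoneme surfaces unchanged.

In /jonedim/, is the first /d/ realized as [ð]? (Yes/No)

Rule 3 applies to /d/ (between /e/ and /i/: immediately after a vowel) → [ð].
The actual realization is [ð], which matches [ð].

Yes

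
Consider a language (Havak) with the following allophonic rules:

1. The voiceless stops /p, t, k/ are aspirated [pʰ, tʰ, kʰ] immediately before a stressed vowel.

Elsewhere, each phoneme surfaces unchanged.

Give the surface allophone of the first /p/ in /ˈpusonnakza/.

[pʰ]

/p/ (word-initial): immediately before a stressed vowel, so rule 1 applies → [pʰ].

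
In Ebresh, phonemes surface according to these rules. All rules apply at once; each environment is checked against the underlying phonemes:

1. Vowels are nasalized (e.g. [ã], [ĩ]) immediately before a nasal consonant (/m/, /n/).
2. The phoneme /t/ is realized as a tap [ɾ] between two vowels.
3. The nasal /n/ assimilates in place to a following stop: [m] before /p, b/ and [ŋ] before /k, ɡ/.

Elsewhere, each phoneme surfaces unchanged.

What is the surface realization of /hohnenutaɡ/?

[hohnẽnuɾaɡ]

/h/ (word-initial): no rule targets it → [h].
/o/ (between /h/ and /h/) is in the target of rule 1 but the environment (before a nasal consonant) is not met → [o].
/h/ (between /o/ and /n/): no rule targets it → [h].
/n/ (between /h/ and /e/): rule 3 targets it, but not before a labial or velar stop → unchanged [n].
/e/ (between /n/ and /n/): before a nasal consonant, so rule 1 applies → [ẽ].
/n/ (between /e/ and /u/) fails the environment for rule 3, so it stays [n].
/u/ (between /n/ and /t/) is in the target of rule 1 but the environment (before a nasal consonant) is not met → [u].
Rule 2 applies to /t/ (between /u/ and /a/: between two vowels) → [ɾ].
/a/ — between /t/ and /ɡ/; rule 1 does not apply here → [a].
/ɡ/ (word-final): no rule targets it → [ɡ].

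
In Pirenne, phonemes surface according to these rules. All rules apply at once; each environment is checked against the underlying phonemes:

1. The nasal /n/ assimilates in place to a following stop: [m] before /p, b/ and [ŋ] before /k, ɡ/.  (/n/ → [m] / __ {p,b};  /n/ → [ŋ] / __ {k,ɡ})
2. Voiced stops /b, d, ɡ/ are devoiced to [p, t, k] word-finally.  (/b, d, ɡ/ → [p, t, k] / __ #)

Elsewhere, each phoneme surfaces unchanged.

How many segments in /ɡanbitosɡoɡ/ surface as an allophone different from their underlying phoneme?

Segments that undergo a rule: /n/ → [m] (rule 1); /ɡ/ → [k] (rule 2).
All other segments surface unchanged.

2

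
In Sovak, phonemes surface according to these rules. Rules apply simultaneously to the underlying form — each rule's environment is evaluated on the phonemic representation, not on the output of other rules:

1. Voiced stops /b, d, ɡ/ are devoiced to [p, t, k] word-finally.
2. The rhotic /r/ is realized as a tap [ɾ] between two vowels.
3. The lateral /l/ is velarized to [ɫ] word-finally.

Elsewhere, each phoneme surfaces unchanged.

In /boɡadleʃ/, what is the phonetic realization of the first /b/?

/b/ (word-initial): rule 1 targets it, but not word-finally → unchanged [b].

[b]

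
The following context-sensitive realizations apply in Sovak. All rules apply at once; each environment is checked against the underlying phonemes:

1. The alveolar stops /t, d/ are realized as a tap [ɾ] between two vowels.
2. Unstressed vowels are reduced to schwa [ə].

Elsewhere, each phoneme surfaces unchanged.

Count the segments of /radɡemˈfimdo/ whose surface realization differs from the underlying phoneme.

3

Segments that undergo a rule: /a/ → [ə] (rule 2); /e/ → [ə] (rule 2); /o/ → [ə] (rule 2).
All other segments surface unchanged.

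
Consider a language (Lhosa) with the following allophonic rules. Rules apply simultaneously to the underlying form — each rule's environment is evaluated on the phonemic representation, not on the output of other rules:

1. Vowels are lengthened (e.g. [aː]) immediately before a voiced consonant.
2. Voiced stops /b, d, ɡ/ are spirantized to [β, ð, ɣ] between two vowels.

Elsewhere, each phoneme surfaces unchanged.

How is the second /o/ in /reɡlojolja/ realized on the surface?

[oː]

/o/ (between /j/ and /l/) occurs before a voiced consonant → [oː] by rule 1.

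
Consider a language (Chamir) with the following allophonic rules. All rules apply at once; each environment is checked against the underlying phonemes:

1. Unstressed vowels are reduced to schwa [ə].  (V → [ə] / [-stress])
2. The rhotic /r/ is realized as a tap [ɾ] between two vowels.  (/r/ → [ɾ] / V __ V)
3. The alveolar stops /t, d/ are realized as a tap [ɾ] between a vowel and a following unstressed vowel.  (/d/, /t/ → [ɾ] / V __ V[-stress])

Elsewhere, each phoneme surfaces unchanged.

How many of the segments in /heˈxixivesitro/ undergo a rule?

5

Segments that undergo a rule: /e/ → [ə] (rule 1); /i/ → [ə] (rule 1); /e/ → [ə] (rule 1); /i/ → [ə] (rule 1); /o/ → [ə] (rule 1).
All other segments surface unchanged.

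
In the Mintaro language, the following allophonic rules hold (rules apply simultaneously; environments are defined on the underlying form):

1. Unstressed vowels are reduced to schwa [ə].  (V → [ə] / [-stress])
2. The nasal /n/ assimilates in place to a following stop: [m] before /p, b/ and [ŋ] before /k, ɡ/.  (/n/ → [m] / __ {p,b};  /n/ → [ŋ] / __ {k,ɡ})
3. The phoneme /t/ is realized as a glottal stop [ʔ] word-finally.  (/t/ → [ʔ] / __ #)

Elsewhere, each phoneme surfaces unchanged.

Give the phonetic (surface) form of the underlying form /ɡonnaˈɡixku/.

[ɡənnəˈɡixkə]

/ɡ/ (word-initial) is unaffected → [ɡ].
/o/ meets the environment for rule 1 (in an unstressed syllable) → [ə].
/n/ — between /o/ and /n/; rule 2 does not apply here → [n].
/n/ (between /n/ and /a/) is in the target of rule 2 but the environment (before a labial or velar stop) is not met → [n].
/a/ — between /n/ and /ɡ/, in an unstressed syllable — surfaces as [ə] (rule 1).
/ɡ/ (between /a/ and /i/) is unaffected → [ɡ].
/i/ (between /ɡ/ and /x/) is in the target of rule 1 but the environment (in an unstressed syllable) is not met → [i].
/x/ (between /i/ and /k/): no rule targets it → [x].
/k/ (between /x/ and /u/) is unaffected → [k].
Rule 1 applies to /u/ (word-final: in an unstressed syllable) → [ə].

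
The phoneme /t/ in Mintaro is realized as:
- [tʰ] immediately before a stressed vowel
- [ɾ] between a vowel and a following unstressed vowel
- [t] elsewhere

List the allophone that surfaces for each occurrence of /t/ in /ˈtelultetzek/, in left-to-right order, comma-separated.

Occurrence 1 (position 1): immediately before a stressed vowel → [tʰ].
Occurrence 2 (position 6): no conditioning environment matches → elsewhere allophone [t].
Occurrence 3 (position 8): no conditioning environment matches → elsewhere allophone [t].

[tʰ], [t], [t]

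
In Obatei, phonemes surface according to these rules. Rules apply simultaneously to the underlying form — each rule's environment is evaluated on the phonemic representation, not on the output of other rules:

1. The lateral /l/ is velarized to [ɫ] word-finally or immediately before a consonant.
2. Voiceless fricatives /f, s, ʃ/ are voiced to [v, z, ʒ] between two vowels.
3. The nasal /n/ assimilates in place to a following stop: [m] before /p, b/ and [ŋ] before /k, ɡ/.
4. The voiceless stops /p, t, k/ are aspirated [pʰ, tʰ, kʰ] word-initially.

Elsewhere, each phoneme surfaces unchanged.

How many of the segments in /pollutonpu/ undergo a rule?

3

Segments that undergo a rule: /p/ → [pʰ] (rule 4); /l/ → [ɫ] (rule 1); /n/ → [m] (rule 3).
All other segments surface unchanged.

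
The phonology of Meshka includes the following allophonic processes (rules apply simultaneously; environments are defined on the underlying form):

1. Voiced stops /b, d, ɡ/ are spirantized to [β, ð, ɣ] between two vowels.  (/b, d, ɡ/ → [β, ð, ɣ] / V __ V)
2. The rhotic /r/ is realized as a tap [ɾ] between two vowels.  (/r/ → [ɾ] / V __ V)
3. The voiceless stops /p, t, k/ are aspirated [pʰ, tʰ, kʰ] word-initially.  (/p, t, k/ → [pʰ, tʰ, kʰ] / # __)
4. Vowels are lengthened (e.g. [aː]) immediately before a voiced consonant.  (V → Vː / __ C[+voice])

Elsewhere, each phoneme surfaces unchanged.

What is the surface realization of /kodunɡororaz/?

/k/ (word-initial): word-initially, so rule 3 applies → [kʰ].
/o/ — between /k/ and /d/, before a voiced consonant — surfaces as [oː] (rule 4).
/d/ (between /o/ and /u/): between two vowels, so rule 1 applies → [ð].
/u/ (between /d/ and /n/) occurs before a voiced consonant → [uː] by rule 4.
/n/ stays [n].
/ɡ/ — between /n/ and /o/; rule 1 does not apply here → [ɡ].
/o/ meets the environment for rule 4 (before a voiced consonant) → [oː].
Rule 2 applies to /r/ (between /o/ and /o/: between two vowels) → [ɾ].
Rule 4 applies to /o/ (between /r/ and /r/: before a voiced consonant) → [oː].
Rule 2 applies to /r/ (between /o/ and /a/: between two vowels) → [ɾ].
/a/ (between /r/ and /z/) occurs before a voiced consonant → [aː] by rule 4.
/z/ (word-final) is unaffected → [z].

[kʰoːðuːnɡoːɾoːɾaːz]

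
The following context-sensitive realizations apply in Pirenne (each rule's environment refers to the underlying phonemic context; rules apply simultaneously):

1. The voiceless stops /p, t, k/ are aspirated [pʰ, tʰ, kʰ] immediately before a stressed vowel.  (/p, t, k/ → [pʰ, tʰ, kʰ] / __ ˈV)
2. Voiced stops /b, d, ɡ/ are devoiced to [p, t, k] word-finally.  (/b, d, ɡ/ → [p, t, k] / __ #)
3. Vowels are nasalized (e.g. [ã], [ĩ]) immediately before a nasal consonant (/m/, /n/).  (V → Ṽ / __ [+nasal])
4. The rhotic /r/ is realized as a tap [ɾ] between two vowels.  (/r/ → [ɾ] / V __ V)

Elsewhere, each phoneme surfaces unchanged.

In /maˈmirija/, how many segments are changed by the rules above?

2

Segments that undergo a rule: /a/ → [ã] (rule 3); /r/ → [ɾ] (rule 4).
All other segments surface unchanged.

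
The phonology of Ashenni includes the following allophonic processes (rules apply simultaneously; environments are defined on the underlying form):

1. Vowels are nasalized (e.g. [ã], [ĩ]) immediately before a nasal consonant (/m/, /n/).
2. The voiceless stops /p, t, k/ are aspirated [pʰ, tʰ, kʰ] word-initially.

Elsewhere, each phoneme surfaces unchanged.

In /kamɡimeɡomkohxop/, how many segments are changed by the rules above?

Segments that undergo a rule: /k/ → [kʰ] (rule 2); /a/ → [ã] (rule 1); /i/ → [ĩ] (rule 1); /o/ → [õ] (rule 1).
All other segments surface unchanged.

4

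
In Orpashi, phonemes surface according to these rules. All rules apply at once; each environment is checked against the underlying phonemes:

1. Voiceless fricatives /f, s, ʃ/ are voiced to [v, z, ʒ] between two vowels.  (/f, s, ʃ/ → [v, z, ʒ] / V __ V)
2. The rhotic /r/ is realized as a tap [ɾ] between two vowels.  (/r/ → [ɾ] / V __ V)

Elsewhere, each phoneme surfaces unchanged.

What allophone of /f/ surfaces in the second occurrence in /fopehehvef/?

[f]

/f/ (word-final) fails the environment for rule 1, so it stays [f].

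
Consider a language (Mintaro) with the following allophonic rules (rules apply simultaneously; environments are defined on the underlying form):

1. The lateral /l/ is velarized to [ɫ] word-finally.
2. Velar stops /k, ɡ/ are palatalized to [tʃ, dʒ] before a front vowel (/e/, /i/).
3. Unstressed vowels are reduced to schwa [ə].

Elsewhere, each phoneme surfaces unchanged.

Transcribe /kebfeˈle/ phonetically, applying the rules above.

[tʃəbfəˈle]

/k/ — word-initial, before a front vowel — surfaces as [tʃ] (rule 2).
/e/ (between /k/ and /b/): in an unstressed syllable, so rule 3 applies → [ə].
/b/ (between /e/ and /f/): no rule targets it → [b].
/f/ (between /b/ and /e/): no rule targets it → [f].
/e/ meets the environment for rule 3 (in an unstressed syllable) → [ə].
/l/ (between /e/ and /e/): rule 1 targets it, but not word-finally → unchanged [l].
/e/ — word-final; rule 3 does not apply here → [e].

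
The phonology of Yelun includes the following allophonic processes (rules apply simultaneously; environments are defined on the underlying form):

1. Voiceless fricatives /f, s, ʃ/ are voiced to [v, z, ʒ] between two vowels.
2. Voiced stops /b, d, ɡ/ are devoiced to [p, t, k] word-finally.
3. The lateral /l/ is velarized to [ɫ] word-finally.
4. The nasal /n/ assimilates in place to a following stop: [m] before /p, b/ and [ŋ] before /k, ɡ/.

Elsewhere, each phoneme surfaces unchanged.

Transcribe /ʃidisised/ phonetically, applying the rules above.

[ʃidizizet]

/ʃ/ (word-initial): rule 1 targets it, but not between two vowels → unchanged [ʃ].
/d/ — between /i/ and /i/; rule 2 does not apply here → [d].
/s/ — between /i/ and /i/, between two vowels — surfaces as [z] (rule 1).
/s/ (between /i/ and /e/) occurs between two vowels → [z] by rule 1.
/d/ — word-final, word-finally — surfaces as [t] (rule 2).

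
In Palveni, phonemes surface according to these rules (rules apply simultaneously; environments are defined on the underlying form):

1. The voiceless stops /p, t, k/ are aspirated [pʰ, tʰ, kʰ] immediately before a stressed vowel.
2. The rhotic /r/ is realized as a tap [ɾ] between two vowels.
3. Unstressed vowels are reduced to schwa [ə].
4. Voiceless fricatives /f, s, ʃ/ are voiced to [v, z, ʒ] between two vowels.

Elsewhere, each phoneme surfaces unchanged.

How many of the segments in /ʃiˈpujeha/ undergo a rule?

4

Segments that undergo a rule: /i/ → [ə] (rule 3); /p/ → [pʰ] (rule 1); /e/ → [ə] (rule 3); /a/ → [ə] (rule 3).
All other segments surface unchanged.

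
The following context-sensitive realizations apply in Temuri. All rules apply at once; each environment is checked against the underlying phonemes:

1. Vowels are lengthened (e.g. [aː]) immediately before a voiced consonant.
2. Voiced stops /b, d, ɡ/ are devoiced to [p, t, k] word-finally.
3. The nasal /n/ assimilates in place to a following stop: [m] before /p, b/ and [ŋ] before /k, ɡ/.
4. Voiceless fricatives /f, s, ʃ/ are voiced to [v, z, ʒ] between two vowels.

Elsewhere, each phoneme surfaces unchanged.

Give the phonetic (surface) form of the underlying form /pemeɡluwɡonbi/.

/p/ stays [p].
/e/ (between /p/ and /m/): before a voiced consonant, so rule 1 applies → [eː].
/m/ stays [m].
Rule 1 applies to /e/ (between /m/ and /ɡ/: before a voiced consonant) → [eː].
/ɡ/ (between /e/ and /l/) fails the environment for rule 2, so it stays [ɡ].
/l/ stays [l].
Rule 1 applies to /u/ (between /l/ and /w/: before a voiced consonant) → [uː].
/w/ (between /u/ and /ɡ/) is unaffected → [w].
/ɡ/ (between /w/ and /o/) is in the target of rule 2 but the environment (word-finally) is not met → [ɡ].
/o/ (between /ɡ/ and /n/): before a voiced consonant, so rule 1 applies → [oː].
/n/ (between /o/ and /b/) occurs before a labial or velar stop → [m] by rule 3.
/b/ — between /n/ and /i/; rule 2 does not apply here → [b].
/i/ — word-final; rule 1 does not apply here → [i].

[peːmeːɡluːwɡoːmbi]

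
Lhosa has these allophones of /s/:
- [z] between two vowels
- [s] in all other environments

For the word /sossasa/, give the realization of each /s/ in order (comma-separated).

Occurrence 1 (position 1): no conditioning environment matches → elsewhere allophone [s].
Occurrence 2 (position 3): no conditioning environment matches → elsewhere allophone [s].
Occurrence 3 (position 4): no conditioning environment matches → elsewhere allophone [s].
Occurrence 4 (position 6): between two vowels → [z].

[s], [s], [s], [z]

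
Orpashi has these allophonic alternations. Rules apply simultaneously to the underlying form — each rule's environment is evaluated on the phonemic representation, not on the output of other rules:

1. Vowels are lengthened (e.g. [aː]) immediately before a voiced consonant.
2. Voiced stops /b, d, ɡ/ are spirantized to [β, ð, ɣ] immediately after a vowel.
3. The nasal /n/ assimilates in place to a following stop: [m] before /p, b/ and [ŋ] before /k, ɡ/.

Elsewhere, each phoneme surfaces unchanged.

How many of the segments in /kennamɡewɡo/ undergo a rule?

Segments that undergo a rule: /e/ → [eː] (rule 1); /a/ → [aː] (rule 1); /e/ → [eː] (rule 1).
All other segments surface unchanged.

3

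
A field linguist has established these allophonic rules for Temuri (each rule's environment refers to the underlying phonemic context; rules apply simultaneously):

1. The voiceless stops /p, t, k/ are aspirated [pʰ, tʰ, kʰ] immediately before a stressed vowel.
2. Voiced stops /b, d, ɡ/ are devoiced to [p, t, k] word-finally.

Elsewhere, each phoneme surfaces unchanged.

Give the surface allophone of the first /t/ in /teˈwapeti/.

/t/ (word-initial) is in the target of rule 1 but the environment (immediately before a stressed vowel) is not met → [t].

[t]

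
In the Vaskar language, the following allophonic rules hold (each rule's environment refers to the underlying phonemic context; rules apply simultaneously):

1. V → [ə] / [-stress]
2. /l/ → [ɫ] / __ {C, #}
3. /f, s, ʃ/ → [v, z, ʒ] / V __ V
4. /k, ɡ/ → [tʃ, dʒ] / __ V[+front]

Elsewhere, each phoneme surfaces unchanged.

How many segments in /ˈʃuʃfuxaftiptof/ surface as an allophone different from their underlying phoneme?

Segments that undergo a rule: /u/ → [ə] (rule 1); /a/ → [ə] (rule 1); /i/ → [ə] (rule 1); /o/ → [ə] (rule 1).
All other segments surface unchanged.

4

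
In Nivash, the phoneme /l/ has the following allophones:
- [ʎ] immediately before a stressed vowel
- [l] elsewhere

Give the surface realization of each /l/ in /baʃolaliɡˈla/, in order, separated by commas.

Occurrence 1 (position 5): no conditioning environment matches → elsewhere allophone [l].
Occurrence 2 (position 7): no conditioning environment matches → elsewhere allophone [l].
Occurrence 3 (position 10): immediately before a stressed vowel → [ʎ].

[l], [l], [ʎ]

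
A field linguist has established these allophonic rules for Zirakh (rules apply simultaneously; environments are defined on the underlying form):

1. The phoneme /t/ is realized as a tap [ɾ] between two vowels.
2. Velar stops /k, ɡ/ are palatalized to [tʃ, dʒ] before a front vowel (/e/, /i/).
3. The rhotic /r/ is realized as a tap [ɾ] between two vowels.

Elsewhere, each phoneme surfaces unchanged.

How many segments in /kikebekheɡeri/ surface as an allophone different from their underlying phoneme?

Segments that undergo a rule: /k/ → [tʃ] (rule 2); /k/ → [tʃ] (rule 2); /ɡ/ → [dʒ] (rule 2); /r/ → [ɾ] (rule 3).
All other segments surface unchanged.

4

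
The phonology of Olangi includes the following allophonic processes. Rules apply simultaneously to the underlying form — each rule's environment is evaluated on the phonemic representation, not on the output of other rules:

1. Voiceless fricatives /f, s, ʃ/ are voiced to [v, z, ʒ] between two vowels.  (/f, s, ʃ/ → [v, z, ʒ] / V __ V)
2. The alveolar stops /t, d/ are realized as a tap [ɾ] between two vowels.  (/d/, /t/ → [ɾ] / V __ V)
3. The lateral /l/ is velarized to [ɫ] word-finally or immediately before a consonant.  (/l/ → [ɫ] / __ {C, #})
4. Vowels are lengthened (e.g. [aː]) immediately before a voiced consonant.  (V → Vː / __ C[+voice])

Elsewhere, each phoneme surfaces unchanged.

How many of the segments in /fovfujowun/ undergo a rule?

Segments that undergo a rule: /o/ → [oː] (rule 4); /u/ → [uː] (rule 4); /o/ → [oː] (rule 4); /u/ → [uː] (rule 4).
All other segments surface unchanged.

4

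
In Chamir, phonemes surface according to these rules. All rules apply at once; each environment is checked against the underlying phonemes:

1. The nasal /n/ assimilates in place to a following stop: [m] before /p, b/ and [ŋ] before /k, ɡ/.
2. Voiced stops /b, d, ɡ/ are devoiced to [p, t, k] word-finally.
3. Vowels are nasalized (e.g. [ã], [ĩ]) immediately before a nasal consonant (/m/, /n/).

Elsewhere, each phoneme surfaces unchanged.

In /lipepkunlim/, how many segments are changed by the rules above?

Segments that undergo a rule: /u/ → [ũ] (rule 3); /i/ → [ĩ] (rule 3).
All other segments surface unchanged.

2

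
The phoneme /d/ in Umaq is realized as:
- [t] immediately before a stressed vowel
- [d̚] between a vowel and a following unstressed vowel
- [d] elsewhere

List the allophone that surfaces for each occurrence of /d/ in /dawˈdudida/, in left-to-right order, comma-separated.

[d], [t], [d̚], [d̚]

Occurrence 1 (position 1): no conditioning environment matches → elsewhere allophone [d].
Occurrence 2 (position 4): immediately before a stressed vowel → [t].
Occurrence 3 (position 6): between a vowel and a following unstressed vowel → [d̚].
Occurrence 4 (position 8): between a vowel and a following unstressed vowel → [d̚].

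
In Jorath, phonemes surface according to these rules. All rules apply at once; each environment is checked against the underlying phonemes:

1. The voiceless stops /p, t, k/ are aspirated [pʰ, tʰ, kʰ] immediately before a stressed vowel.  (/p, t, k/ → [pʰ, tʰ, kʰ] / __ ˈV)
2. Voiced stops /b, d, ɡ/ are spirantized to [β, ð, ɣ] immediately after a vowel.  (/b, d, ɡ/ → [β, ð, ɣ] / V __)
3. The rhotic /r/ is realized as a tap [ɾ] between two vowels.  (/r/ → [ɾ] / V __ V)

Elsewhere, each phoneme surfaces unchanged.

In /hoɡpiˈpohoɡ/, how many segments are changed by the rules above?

3

Segments that undergo a rule: /ɡ/ → [ɣ] (rule 2); /p/ → [pʰ] (rule 1); /ɡ/ → [ɣ] (rule 2).
All other segments surface unchanged.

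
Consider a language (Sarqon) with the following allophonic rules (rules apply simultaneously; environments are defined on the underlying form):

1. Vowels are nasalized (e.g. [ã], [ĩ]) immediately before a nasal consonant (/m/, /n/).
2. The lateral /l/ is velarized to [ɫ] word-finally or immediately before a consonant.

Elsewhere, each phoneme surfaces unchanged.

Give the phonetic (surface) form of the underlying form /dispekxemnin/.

[dispekxẽmnĩn]

/d/ (word-initial) is unaffected → [d].
/i/ (between /d/ and /s/) is in the target of rule 1 but the environment (before a nasal consonant) is not met → [i].
/s/ (between /i/ and /p/) is unaffected → [s].
/p/ stays [p].
/e/ (between /p/ and /k/) is in the target of rule 1 but the environment (before a nasal consonant) is not met → [e].
/k/ — not in any rule's target class → [k].
/x/ — not in any rule's target class → [x].
/e/ (between /x/ and /m/) occurs before a nasal consonant → [ẽ] by rule 1.
/m/ stays [m].
/n/ (between /m/ and /i/): no rule targets it → [n].
/i/ (between /n/ and /n/) occurs before a nasal consonant → [ĩ] by rule 1.
/n/ (word-final): no rule targets it → [n].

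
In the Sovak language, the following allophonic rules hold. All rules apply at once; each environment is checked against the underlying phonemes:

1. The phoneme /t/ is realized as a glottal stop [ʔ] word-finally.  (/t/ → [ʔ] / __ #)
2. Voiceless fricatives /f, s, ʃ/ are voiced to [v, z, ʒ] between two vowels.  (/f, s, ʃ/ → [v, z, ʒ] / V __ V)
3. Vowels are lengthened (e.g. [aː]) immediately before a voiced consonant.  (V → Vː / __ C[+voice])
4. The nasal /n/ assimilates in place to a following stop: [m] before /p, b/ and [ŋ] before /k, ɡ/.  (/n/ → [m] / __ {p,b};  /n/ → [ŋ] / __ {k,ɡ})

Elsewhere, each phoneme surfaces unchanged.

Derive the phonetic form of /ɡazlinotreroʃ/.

[ɡaːzliːnotreːroʃ]

/ɡ/ stays [ɡ].
/a/ — between /ɡ/ and /z/, before a voiced consonant — surfaces as [aː] (rule 3).
/z/ (between /a/ and /l/): no rule targets it → [z].
/l/ (between /z/ and /i/): no rule targets it → [l].
/i/ meets the environment for rule 3 (before a voiced consonant) → [iː].
/n/ (between /i/ and /o/) fails the environment for rule 4, so it stays [n].
/o/ (between /n/ and /t/) is in the target of rule 3 but the environment (before a voiced consonant) is not met → [o].
/t/ (between /o/ and /r/): rule 1 targets it, but not word-finally → unchanged [t].
/r/ stays [r].
/e/ (between /r/ and /r/): before a voiced consonant, so rule 3 applies → [eː].
/r/ (between /e/ and /o/): no rule targets it → [r].
/o/ (between /r/ and /ʃ/) fails the environment for rule 3, so it stays [o].
/ʃ/ (word-final): rule 2 targets it, but not between two vowels → unchanged [ʃ].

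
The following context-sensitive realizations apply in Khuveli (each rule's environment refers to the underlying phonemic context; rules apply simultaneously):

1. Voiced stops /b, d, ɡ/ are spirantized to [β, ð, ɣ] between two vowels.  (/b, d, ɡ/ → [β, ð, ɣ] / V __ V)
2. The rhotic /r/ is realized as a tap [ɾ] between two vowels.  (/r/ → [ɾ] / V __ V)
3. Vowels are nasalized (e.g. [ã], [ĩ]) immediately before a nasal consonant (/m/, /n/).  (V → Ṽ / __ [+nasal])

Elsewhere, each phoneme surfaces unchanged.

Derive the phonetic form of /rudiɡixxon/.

/r/ (word-initial) fails the environment for rule 2, so it stays [r].
/u/ (between /r/ and /d/) is in the target of rule 3 but the environment (before a nasal consonant) is not met → [u].
/d/ (between /u/ and /i/) occurs between two vowels → [ð] by rule 1.
/i/ — between /d/ and /ɡ/; rule 3 does not apply here → [i].
/ɡ/ (between /i/ and /i/) occurs between two vowels → [ɣ] by rule 1.
/i/ (between /ɡ/ and /x/) is in the target of rule 3 but the environment (before a nasal consonant) is not met → [i].
/x/ stays [x].
/x/ (between /x/ and /o/) is unaffected → [x].
/o/ (between /x/ and /n/): before a nasal consonant, so rule 3 applies → [õ].
/n/ — not in any rule's target class → [n].

[ruðiɣixxõn]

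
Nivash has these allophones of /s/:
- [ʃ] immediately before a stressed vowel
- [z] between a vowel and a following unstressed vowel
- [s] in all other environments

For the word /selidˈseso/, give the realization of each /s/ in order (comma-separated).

Occurrence 1 (position 1): no conditioning environment matches → elsewhere allophone [s].
Occurrence 2 (position 6): immediately before a stressed vowel → [ʃ].
Occurrence 3 (position 8): between a vowel and a following unstressed vowel → [z].

[s], [ʃ], [z]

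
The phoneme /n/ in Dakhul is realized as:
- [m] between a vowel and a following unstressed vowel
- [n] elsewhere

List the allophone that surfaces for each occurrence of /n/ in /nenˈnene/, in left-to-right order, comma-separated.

Occurrence 1 (position 1): no conditioning environment matches → elsewhere allophone [n].
Occurrence 2 (position 3): no conditioning environment matches → elsewhere allophone [n].
Occurrence 3 (position 4): no conditioning environment matches → elsewhere allophone [n].
Occurrence 4 (position 6): between a vowel and a following unstressed vowel → [m].

[n], [n], [n], [m]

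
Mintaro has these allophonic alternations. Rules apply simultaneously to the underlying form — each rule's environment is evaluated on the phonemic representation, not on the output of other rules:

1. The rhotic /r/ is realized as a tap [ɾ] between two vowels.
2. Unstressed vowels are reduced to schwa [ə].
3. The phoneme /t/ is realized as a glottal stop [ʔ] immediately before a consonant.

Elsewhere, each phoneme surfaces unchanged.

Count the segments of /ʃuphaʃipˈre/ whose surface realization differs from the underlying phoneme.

3

Segments that undergo a rule: /u/ → [ə] (rule 2); /a/ → [ə] (rule 2); /i/ → [ə] (rule 2).
All other segments surface unchanged.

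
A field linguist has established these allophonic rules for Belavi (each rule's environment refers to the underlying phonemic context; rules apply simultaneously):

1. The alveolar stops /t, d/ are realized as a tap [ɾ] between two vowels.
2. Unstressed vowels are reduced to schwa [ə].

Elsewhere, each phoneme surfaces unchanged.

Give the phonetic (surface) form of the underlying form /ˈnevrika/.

[ˈnevrəkə]

/n/ — not in any rule's target class → [n].
/e/ (between /n/ and /v/) is in the target of rule 2 but the environment (in an unstressed syllable) is not met → [e].
/v/ — not in any rule's target class → [v].
/r/ (between /v/ and /i/) is unaffected → [r].
/i/ meets the environment for rule 2 (in an unstressed syllable) → [ə].
/k/ (between /i/ and /a/) is unaffected → [k].
Rule 2 applies to /a/ (word-final: in an unstressed syllable) → [ə].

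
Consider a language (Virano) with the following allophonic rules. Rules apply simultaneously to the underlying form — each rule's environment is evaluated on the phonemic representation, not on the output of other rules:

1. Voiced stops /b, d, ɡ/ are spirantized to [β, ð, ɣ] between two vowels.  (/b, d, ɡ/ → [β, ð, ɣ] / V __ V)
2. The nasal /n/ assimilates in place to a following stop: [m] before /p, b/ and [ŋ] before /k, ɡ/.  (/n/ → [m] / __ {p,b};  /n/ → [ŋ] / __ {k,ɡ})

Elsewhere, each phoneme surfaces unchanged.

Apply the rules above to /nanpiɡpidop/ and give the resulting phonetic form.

[nampiɡpiðop]

/n/ (word-initial) fails the environment for rule 2, so it stays [n].
/a/ (between /n/ and /n/) is unaffected → [a].
Rule 2 applies to /n/ (between /a/ and /p/: before a labial or velar stop) → [m].
/p/ (between /n/ and /i/) is unaffected → [p].
/i/ (between /p/ and /ɡ/) is unaffected → [i].
/ɡ/ (between /i/ and /p/) fails the environment for rule 1, so it stays [ɡ].
/p/ — not in any rule's target class → [p].
/i/ stays [i].
/d/ (between /i/ and /o/) occurs between two vowels → [ð] by rule 1.
/o/ stays [o].
/p/ stays [p].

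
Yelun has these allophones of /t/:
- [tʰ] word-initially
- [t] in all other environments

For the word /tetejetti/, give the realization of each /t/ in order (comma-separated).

[tʰ], [t], [t], [t]

Occurrence 1 (position 1): word-initially → [tʰ].
Occurrence 2 (position 3): no conditioning environment matches → elsewhere allophone [t].
Occurrence 3 (position 7): no conditioning environment matches → elsewhere allophone [t].
Occurrence 4 (position 8): no conditioning environment matches → elsewhere allophone [t].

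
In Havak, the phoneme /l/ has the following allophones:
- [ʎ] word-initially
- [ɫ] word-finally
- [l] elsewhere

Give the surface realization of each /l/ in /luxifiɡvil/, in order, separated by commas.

[ʎ], [ɫ]

Occurrence 1 (position 1): word-initially → [ʎ].
Occurrence 2 (position 10): word-finally → [ɫ].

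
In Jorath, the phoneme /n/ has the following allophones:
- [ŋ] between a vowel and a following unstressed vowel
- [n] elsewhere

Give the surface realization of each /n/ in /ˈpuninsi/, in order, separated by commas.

Occurrence 1 (position 3): between a vowel and a following unstressed vowel → [ŋ].
Occurrence 2 (position 5): no conditioning environment matches → elsewhere allophone [n].

[ŋ], [n]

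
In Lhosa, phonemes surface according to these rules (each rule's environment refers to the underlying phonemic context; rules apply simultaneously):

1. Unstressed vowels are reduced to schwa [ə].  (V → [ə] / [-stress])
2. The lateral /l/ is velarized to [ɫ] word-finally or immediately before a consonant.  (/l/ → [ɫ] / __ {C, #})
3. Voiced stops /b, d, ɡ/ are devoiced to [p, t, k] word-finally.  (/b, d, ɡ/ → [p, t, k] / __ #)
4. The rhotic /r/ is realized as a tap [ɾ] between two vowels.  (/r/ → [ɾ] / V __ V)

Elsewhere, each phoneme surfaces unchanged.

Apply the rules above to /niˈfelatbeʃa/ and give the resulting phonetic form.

/n/ (word-initial) is unaffected → [n].
/i/ (between /n/ and /f/) occurs in an unstressed syllable → [ə] by rule 1.
/f/ (between /i/ and /e/) is unaffected → [f].
/e/ (between /f/ and /l/): rule 1 targets it, but not in an unstressed syllable → unchanged [e].
/l/ — between /e/ and /a/; rule 2 does not apply here → [l].
/a/ — between /l/ and /t/, in an unstressed syllable — surfaces as [ə] (rule 1).
/t/ (between /a/ and /b/) is unaffected → [t].
/b/ (between /t/ and /e/) fails the environment for rule 3, so it stays [b].
Rule 1 applies to /e/ (between /b/ and /ʃ/: in an unstressed syllable) → [ə].
/ʃ/ — not in any rule's target class → [ʃ].
/a/ — word-final, in an unstressed syllable — surfaces as [ə] (rule 1).

[nəˈfelətbəʃə]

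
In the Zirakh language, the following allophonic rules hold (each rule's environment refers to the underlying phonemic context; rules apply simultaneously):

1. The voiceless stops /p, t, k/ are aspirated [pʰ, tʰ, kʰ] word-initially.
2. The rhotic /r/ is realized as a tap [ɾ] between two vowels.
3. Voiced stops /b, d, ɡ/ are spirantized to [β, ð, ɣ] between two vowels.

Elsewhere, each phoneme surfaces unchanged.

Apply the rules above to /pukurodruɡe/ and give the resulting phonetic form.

[pʰukuɾodruɣe]

/p/ — word-initial, word-initially — surfaces as [pʰ] (rule 1).
/u/ (between /p/ and /k/): no rule targets it → [u].
/k/ (between /u/ and /u/): rule 1 targets it, but not word-initially → unchanged [k].
/u/ — not in any rule's target class → [u].
/r/ meets the environment for rule 2 (between two vowels) → [ɾ].
/o/ (between /r/ and /d/): no rule targets it → [o].
/d/ (between /o/ and /r/) fails the environment for rule 3, so it stays [d].
/r/ (between /d/ and /u/) fails the environment for rule 2, so it stays [r].
/u/ stays [u].
/ɡ/ (between /u/ and /e/) occurs between two vowels → [ɣ] by rule 3.
/e/ (word-final): no rule targets it → [e].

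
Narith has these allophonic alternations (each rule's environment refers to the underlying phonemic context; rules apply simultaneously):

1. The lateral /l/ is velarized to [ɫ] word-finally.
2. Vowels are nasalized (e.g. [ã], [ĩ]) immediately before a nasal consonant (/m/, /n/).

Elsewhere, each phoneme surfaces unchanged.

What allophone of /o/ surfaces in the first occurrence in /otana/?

/o/ (word-initial) is in the target of rule 2 but the environment (before a nasal consonant) is not met → [o].

[o]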